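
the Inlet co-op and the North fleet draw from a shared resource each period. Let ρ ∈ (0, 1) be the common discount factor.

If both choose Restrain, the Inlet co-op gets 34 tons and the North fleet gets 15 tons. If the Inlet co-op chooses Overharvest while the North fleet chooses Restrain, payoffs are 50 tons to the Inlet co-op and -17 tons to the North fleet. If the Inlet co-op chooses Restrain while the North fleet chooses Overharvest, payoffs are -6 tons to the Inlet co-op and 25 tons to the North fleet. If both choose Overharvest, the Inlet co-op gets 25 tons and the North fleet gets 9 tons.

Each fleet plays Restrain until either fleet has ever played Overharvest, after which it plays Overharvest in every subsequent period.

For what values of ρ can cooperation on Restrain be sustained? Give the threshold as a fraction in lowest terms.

For the Inlet co-op: deviation gain 50−34 = 16, per-period punishment loss 34−25 = 9. IC gives ρ ≥ 16/25.
For the North fleet: gain 10, loss 6 per period, so ρ ≥ 10/16 = 5/8.
The tighter constraint is the Inlet co-op's, so cooperation needs ρ ≥ 16/25.

16/25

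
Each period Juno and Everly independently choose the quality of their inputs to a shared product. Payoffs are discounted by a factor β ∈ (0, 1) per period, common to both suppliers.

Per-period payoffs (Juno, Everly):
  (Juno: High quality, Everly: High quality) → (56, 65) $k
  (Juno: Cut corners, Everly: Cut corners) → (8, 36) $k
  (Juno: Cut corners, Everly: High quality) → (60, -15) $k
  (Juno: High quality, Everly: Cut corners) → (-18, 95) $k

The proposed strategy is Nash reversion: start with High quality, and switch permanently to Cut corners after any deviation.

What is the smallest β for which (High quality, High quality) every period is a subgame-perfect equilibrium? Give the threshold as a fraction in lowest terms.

30/59

Juno: cooperation gives 56 each period; deviation gives 60 once then 8 forever.
  56/(1−β) ≥ 60 + 8β/(1−β) ⇒ β ≥ 4/52 = 1/13.
Everly: cooperation gives 65 each period; deviation gives 95 once then 36 forever.
  β ≥ 30/59.
Both must hold, so the binding constraint is Everly's: β ≥ 30/59.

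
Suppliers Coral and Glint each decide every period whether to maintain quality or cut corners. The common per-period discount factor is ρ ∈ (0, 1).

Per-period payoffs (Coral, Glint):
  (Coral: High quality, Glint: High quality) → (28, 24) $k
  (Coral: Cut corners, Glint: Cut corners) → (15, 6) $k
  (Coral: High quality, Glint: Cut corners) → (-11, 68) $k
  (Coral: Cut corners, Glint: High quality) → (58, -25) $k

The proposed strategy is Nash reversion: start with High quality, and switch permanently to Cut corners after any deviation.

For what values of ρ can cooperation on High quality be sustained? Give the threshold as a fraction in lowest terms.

Coral: cooperation gives 28 each period; deviation gives 58 once then 15 forever.
  28/(1−ρ) ≥ 58 + 15ρ/(1−ρ) ⇒ ρ ≥ 30/43.
Glint: cooperation gives 24 each period; deviation gives 68 once then 6 forever.
  ρ ≥ 44/62 = 22/31.
Both must hold, so the binding constraint is Glint's: ρ ≥ 22/31.

22/31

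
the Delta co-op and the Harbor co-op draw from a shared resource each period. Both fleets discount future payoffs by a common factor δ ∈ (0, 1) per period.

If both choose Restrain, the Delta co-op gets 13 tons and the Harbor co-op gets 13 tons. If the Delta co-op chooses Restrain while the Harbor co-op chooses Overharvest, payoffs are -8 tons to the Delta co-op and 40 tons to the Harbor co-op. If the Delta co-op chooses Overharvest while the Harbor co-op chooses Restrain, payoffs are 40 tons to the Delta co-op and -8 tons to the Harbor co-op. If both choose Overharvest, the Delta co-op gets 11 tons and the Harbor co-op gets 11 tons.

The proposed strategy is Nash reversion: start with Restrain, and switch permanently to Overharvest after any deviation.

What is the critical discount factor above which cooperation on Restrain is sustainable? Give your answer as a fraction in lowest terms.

One-period gain from deviating is 40 − 13 = 27. The loss is 13 − 11 = 2 in every subsequent period, with present value 2·δ/(1−δ).
Deviation is unprofitable when 2·δ/(1−δ) ≥ 27, i.e. δ/(1−δ) ≥ 27/2.
Equivalently δ ≥ 27/(27+2) = 27/29.

27/29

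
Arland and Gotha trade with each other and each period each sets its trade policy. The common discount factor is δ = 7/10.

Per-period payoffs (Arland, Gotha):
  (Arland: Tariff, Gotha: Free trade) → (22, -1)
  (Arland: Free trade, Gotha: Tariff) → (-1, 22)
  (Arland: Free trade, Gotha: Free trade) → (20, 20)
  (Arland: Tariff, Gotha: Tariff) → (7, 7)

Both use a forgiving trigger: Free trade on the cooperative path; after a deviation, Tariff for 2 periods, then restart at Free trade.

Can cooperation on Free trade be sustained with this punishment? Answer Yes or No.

A one-shot deviation gives 22 now, then 7 for 2 periods, then back to 20.
Gain from deviating: (22−20) today; loss: (20−7) in each of the next 2 periods.
No-deviation condition: (20−7)(δ+…+δ^2) ≥ 22−20, i.e. δ+…+δ^2 ≥ 2/13.
At δ = 7/10: δ+…+δ^2 = 1.1900 ≥ 0.1538.
So cooperation is sustainable.

Yes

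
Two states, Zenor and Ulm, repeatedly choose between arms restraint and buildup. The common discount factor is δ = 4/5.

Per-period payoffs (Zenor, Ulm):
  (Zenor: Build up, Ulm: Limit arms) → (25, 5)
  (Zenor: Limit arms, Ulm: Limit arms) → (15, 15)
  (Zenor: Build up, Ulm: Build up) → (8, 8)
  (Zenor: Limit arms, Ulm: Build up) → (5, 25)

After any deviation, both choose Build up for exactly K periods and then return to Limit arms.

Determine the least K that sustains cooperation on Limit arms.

2

Need Σ_{k=1}^{K} δ^k ≥ (25−15)/(15−8) = 1.4286 at δ = 4/5.
At K = 1 the sum is 0.8000 < 1.4286; at K = 2 it is 1.4400 ≥ 1.4286.
So the minimum punishment length is K = 2.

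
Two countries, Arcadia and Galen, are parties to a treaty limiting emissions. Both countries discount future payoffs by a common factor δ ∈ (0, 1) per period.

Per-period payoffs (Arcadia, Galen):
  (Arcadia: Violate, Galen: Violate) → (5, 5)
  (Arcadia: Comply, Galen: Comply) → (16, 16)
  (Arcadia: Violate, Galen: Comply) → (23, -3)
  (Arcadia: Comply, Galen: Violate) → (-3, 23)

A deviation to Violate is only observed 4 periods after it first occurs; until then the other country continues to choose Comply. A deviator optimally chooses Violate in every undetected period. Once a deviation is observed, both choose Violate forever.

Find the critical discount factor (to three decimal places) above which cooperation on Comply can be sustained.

The best deviation is to choose Violate for all 4 undetected periods, earning 23 each, then 5 forever once detected.
Deviation value: 23(1−δ^4)/(1−δ) + 5δ^4/(1−δ); cooperation value: 16/(1−δ).
IC: 16 ≥ 23(1−δ^4) + 5δ^4 = 23 − 18δ^4.
So δ^4 ≥ 7/18, giving δ ≥ (7/18)^(1/4) ≈ 0.790.

0.790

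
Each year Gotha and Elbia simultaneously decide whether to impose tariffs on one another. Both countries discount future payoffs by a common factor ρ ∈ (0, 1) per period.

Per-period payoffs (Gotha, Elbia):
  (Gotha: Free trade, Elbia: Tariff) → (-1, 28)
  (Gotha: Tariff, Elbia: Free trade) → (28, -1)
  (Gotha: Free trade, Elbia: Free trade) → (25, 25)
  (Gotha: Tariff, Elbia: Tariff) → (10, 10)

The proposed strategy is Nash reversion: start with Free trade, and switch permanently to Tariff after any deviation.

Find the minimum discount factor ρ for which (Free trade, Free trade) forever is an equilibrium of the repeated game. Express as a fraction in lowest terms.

Cooperation forever yields 25 each period: 25/(1−ρ).
Deviating yields 28 once, then 10 forever: 28 + 10ρ/(1−ρ).
No profitable deviation requires 25/(1−ρ) ≥ 28 + 10ρ/(1−ρ).
Multiplying by (1−ρ): 25 ≥ 28(1−ρ) + 10ρ = 28 − 18ρ.
So 18ρ ≥ 3, i.e. ρ ≥ 3/18 = 1/6.

1/6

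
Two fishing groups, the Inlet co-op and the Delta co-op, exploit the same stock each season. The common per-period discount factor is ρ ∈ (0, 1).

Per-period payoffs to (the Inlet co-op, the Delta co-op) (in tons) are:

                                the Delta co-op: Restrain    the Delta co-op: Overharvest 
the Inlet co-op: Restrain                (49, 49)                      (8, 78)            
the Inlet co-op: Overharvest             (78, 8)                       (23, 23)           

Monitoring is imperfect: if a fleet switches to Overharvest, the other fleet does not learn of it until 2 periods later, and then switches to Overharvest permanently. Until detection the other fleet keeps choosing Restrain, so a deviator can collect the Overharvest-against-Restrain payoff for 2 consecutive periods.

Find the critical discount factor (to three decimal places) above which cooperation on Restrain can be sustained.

0.726

A deviator earns 78 for 2 periods, then 23 forever; cooperating earns 49 forever. Multiplying the IC by (1−ρ):
49 ≥ 78(1−ρ^2) + 23ρ^2, so 55·ρ^2 ≥ 29 and ρ^2 ≥ 29/55.
ρ ≥ (29/55)^(1/2) ≈ 0.726.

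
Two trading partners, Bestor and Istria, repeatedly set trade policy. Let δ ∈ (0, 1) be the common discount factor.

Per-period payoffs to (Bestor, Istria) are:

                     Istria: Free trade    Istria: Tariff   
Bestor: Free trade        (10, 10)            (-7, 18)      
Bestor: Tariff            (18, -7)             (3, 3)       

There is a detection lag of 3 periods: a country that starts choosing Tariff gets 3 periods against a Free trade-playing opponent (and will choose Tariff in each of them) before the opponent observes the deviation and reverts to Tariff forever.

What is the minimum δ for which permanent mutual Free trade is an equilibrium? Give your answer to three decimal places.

The best deviation is to choose Tariff for all 3 undetected periods, earning 18 each, then 3 forever once detected.
Deviation value: 18(1−δ^3)/(1−δ) + 3δ^3/(1−δ); cooperation value: 10/(1−δ).
IC: 10 ≥ 18(1−δ^3) + 3δ^3 = 18 − 15δ^3.
So δ^3 ≥ 8/15, giving δ ≥ (8/15)^(1/3) ≈ 0.811.

0.811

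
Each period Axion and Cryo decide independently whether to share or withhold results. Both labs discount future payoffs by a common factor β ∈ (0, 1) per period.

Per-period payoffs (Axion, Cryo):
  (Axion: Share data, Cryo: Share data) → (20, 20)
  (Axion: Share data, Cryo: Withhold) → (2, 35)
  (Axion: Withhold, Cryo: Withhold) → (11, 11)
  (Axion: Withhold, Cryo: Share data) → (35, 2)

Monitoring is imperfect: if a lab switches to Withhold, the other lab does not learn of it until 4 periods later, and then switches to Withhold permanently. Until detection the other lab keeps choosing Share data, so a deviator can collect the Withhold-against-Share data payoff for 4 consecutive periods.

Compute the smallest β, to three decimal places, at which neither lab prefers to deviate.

0.889

Deviating for the 4 undetected periods gains 35−20 = 15 per period over cooperation, then loses 20−11 = 9 per period forever once punishment starts.
Gain: 15(1 + β + … + β^3); loss: 9·β^4/(1−β).
No profitable deviation ⇔ 15(1−β^4) ≤ 9·β^4, i.e. β^4 ≥ 15/(15+9) = 5/8.
Hence β ≥ (5/8)^(1/4) ≈ 0.889.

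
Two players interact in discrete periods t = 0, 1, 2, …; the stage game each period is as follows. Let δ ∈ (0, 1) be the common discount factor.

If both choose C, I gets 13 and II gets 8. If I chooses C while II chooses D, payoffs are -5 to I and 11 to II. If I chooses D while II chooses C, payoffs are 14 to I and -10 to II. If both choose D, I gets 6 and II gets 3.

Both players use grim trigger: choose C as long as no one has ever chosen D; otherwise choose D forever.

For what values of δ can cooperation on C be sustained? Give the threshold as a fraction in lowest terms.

I's threshold: (14−13)/(14−6) = 1/8.
II's threshold: (11−8)/(11−3) = 3/8.
1/8 < 3/8, so II binds and δ* = 3/8.

3/8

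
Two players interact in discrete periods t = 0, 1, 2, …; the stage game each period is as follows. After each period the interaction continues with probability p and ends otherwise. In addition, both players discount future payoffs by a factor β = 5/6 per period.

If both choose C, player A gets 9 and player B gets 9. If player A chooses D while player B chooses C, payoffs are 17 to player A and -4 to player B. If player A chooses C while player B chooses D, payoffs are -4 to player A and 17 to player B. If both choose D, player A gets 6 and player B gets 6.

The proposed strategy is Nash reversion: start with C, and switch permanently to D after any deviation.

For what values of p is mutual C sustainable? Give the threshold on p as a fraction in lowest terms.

48/55

Expected continuation weight on next period's payoff is β·p = 5/6·p, which plays the role of the discount factor.
Cooperation requires 5/6·p ≥ (17−9)/(17−6) = 8/11, hence p ≥ 48/55.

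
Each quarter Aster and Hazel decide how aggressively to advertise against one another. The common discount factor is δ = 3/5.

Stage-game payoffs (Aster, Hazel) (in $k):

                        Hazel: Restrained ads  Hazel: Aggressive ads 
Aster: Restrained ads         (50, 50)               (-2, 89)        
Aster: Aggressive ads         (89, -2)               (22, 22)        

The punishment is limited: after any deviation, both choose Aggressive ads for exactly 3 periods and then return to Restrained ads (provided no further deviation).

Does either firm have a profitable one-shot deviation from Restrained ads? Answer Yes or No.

Yes

IC: δ+…+δ^3 ≥ (89−50)/(50−22) = 39/28.
At δ = 3/5: partial sum = 1.1760 < 1.3929. Cooperation not sustainable.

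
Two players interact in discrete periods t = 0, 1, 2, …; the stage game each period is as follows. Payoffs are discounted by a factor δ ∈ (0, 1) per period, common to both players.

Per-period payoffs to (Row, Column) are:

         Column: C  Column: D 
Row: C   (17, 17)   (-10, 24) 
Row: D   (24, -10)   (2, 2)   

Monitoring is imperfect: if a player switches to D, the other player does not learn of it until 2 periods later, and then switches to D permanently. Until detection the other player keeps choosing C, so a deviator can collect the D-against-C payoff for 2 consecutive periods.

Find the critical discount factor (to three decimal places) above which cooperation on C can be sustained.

The best deviation is to choose D for all 2 undetected periods, earning 24 each, then 2 forever once detected.
Deviation value: 24(1−δ^2)/(1−δ) + 2δ^2/(1−δ); cooperation value: 17/(1−δ).
IC: 17 ≥ 24(1−δ^2) + 2δ^2 = 24 − 22δ^2.
So δ^2 ≥ 7/22, giving δ ≥ (7/22)^(1/2) ≈ 0.564.

0.564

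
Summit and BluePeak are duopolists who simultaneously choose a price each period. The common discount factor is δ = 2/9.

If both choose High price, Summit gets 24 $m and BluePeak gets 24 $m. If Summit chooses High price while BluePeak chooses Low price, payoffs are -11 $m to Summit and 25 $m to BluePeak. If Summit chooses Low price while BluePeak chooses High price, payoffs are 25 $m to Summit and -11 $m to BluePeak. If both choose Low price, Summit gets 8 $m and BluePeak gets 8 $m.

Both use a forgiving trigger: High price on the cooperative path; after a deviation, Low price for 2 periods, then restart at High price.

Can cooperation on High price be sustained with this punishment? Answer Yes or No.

Yes

A one-shot deviation gives 25 now, then 8 for 2 periods, then back to 24.
Gain from deviating: (25−24) today; loss: (24−8) in each of the next 2 periods.
No-deviation condition: (24−8)(δ+…+δ^2) ≥ 25−24, i.e. δ+…+δ^2 ≥ 1/16.
At δ = 2/9: δ+…+δ^2 = 0.2716 ≥ 0.0625.
So cooperation is sustainable.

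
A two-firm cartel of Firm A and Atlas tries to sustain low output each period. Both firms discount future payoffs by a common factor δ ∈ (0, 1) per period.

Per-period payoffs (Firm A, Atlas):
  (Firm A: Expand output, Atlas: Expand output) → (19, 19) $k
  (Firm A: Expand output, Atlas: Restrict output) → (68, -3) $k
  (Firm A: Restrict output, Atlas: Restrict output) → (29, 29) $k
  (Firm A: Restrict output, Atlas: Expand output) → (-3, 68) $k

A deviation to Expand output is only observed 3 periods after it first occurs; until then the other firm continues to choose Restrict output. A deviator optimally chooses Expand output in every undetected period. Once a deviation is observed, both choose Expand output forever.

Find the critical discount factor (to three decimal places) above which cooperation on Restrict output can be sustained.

0.927

Deviating for the 3 undetected periods gains 68−29 = 39 per period over cooperation, then loses 29−19 = 10 per period forever once punishment starts.
Gain: 39(1 + δ + … + δ^2); loss: 10·δ^3/(1−δ).
No profitable deviation ⇔ 39(1−δ^3) ≤ 10·δ^3, i.e. δ^3 ≥ 39/(39+10) = 39/49.
Hence δ ≥ (39/49)^(1/3) ≈ 0.927.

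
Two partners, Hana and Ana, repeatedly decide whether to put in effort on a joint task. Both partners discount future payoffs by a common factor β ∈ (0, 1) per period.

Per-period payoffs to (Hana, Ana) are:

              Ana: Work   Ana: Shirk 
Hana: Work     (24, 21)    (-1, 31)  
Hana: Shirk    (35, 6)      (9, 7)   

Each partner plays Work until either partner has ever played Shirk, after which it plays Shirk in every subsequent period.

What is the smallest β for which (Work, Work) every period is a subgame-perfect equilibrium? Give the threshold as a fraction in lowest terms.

11/26

Hana: cooperation gives 24 each period; deviation gives 35 once then 9 forever.
  24/(1−β) ≥ 35 + 9β/(1−β) ⇒ β ≥ 11/26.
Ana: cooperation gives 21 each period; deviation gives 31 once then 7 forever.
  β ≥ 10/24 = 5/12.
Both must hold, so the binding constraint is Hana's: β ≥ 11/26.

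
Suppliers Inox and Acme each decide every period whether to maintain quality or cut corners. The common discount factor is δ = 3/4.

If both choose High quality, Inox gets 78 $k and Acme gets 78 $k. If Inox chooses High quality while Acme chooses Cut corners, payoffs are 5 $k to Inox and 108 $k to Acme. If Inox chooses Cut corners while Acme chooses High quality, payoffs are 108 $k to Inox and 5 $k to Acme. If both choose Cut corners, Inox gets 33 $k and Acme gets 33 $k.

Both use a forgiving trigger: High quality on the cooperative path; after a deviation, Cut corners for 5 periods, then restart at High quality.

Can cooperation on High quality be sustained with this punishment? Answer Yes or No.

IC: δ+…+δ^5 ≥ (108−78)/(78−33) = 2/3.
At δ = 3/4: partial sum = 2.2881 ≥ 0.6667. Cooperation sustainable.

Yes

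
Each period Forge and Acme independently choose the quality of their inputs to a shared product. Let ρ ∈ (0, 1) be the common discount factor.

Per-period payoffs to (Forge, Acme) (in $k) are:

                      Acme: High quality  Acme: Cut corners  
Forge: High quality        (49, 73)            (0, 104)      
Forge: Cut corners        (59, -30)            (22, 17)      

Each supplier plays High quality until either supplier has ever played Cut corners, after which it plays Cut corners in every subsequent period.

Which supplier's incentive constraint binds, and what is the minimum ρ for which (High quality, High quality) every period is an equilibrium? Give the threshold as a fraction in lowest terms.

Acme; ρ ≥ 31/87

Forge's threshold: (59−49)/(59−22) = 10/37.
Acme's threshold: (104−73)/(104−17) = 31/87.
10/37 < 31/87, so Acme binds and ρ* = 31/87.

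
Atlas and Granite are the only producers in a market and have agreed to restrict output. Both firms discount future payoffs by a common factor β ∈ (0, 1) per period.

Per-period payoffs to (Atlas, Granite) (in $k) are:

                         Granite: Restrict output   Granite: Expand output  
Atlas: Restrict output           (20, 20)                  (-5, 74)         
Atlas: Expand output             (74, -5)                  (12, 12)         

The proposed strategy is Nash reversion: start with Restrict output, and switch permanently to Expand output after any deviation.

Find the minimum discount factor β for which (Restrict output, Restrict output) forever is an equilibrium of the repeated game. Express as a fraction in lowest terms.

27/31

20/(1−β) ≥ 74 + 12β/(1−β)
20 ≥ 74 − 62β
β ≥ 54/62 = 27/31.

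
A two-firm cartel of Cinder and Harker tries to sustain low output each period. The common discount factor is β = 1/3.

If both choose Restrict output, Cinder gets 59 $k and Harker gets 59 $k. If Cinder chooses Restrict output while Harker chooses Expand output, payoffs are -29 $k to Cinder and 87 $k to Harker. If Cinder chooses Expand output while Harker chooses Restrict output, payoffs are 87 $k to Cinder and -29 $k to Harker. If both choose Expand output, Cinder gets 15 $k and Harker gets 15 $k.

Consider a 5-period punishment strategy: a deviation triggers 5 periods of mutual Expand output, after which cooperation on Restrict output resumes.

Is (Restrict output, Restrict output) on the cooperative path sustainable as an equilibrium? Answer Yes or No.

IC: β+…+β^5 ≥ (87−59)/(59−15) = 7/11.
At β = 1/3: partial sum = 0.4979 < 0.6364. Cooperation not sustainable.

No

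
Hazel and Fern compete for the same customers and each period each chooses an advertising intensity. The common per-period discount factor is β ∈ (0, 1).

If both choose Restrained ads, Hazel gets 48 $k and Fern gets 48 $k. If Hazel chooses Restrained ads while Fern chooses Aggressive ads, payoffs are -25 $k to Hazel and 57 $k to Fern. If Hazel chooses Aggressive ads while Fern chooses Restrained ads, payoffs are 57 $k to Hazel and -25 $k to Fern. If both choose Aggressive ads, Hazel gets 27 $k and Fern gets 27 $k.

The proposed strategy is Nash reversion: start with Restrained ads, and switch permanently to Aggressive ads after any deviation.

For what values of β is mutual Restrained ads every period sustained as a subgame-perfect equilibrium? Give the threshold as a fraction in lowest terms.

One-period gain from deviating is 57 − 48 = 9. The loss is 48 − 27 = 21 in every subsequent period, with present value 21·β/(1−β).
Deviation is unprofitable when 21·β/(1−β) ≥ 9, i.e. β/(1−β) ≥ 3/7.
Equivalently β ≥ 9/(9+21) = 3/10.

3/10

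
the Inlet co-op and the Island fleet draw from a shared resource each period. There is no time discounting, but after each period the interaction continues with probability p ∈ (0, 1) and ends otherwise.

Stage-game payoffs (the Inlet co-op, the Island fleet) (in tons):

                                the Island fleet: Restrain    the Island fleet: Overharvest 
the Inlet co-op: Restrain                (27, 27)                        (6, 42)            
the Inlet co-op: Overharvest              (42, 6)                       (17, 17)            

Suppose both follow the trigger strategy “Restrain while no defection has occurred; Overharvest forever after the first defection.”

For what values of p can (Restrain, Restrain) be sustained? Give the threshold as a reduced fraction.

With no time discounting, the continuation probability p plays the role of the discount factor.
Grim-trigger IC: 27/(1−p) ≥ 42 + 17p/(1−p) ⇒ p ≥ (42−27)/(42−17) = 3/5.

3/5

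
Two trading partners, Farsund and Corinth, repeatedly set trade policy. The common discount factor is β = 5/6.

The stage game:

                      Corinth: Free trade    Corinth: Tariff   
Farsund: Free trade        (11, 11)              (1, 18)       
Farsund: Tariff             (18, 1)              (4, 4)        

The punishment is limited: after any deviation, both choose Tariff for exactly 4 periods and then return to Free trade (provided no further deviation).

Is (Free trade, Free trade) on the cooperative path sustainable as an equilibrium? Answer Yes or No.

IC: β+…+β^4 ≥ (18−11)/(11−4) = 1.
At β = 5/6: partial sum = 2.5887 ≥ 1.0000. Cooperation sustainable.

Yes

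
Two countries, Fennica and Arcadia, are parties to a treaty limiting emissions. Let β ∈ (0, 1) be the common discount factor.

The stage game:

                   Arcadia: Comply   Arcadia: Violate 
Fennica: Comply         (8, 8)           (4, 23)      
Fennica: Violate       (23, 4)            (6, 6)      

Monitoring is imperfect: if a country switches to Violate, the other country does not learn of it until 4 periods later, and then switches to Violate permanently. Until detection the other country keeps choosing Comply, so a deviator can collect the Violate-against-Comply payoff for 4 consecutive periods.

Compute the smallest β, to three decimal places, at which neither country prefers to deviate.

0.969

The best deviation is to choose Violate for all 4 undetected periods, earning 23 each, then 6 forever once detected.
Deviation value: 23(1−β^4)/(1−β) + 6β^4/(1−β); cooperation value: 8/(1−β).
IC: 8 ≥ 23(1−β^4) + 6β^4 = 23 − 17β^4.
So β^4 ≥ 15/17, giving β ≥ (15/17)^(1/4) ≈ 0.969.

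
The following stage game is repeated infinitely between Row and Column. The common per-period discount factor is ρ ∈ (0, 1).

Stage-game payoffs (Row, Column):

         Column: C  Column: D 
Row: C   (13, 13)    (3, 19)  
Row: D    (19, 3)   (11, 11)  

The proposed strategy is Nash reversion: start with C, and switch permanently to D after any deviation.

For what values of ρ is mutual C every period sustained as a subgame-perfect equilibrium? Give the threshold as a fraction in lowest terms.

3/4

Under grim trigger the critical discount factor is (T−C)/(T−P) with T = 19, C = 13, P = 11.
ρ* = (19−13)/(19−11) = 6/8 = 3/4.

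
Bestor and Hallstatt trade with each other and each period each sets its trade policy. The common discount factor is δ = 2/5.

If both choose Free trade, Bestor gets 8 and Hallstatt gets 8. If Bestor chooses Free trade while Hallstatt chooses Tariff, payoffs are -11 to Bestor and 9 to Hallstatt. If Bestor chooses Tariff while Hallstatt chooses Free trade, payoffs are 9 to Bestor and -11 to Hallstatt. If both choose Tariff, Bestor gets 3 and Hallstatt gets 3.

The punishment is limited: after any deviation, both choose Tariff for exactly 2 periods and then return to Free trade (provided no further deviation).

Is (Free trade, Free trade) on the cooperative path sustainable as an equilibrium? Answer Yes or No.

Yes

Comparing payoff streams over the 3 periods until play realigns: cooperate → 8(1+δ+…+δ^2); deviate → 9 + 3(δ+…+δ^2).
Cooperation is sustained iff (8−3)(δ+…+δ^2) ≥ 9−8.
δ+…+δ^2 = 2/5·(1−(2/5)^2)/(1−2/5) = 0.5600, and (9−8)/(8−3) = 0.2000.
0.5600 ≥ 0.2000, so cooperation is sustainable.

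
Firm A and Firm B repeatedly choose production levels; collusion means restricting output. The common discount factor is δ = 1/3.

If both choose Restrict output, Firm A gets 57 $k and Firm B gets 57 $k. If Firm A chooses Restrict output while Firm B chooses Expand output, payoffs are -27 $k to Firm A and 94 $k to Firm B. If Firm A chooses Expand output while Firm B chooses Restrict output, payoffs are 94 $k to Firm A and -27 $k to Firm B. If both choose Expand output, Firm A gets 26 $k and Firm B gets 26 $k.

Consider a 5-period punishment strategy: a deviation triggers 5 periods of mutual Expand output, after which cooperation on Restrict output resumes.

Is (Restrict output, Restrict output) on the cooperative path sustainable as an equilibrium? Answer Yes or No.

No

Comparing payoff streams over the 6 periods until play realigns: cooperate → 57(1+δ+…+δ^5); deviate → 94 + 26(δ+…+δ^5).
Cooperation is sustained iff (57−26)(δ+…+δ^5) ≥ 94−57.
δ+…+δ^5 = 1/3·(1−(1/3)^5)/(1−1/3) = 0.4979, and (94−57)/(57−26) = 1.1935.
0.4979 < 1.1935, so cooperation is not sustainable.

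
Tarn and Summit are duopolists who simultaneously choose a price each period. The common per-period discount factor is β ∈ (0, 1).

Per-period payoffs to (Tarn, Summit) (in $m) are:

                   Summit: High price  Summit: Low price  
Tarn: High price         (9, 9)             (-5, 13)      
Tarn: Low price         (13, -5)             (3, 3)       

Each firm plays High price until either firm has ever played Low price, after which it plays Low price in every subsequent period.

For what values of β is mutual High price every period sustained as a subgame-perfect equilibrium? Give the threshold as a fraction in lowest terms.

2/5

One-period gain from deviating is 13 − 9 = 4. The loss is 9 − 3 = 6 in every subsequent period, with present value 6·β/(1−β).
Deviation is unprofitable when 6·β/(1−β) ≥ 4, i.e. β/(1−β) ≥ 2/3.
Equivalently β ≥ 4/(4+6) = 2/5.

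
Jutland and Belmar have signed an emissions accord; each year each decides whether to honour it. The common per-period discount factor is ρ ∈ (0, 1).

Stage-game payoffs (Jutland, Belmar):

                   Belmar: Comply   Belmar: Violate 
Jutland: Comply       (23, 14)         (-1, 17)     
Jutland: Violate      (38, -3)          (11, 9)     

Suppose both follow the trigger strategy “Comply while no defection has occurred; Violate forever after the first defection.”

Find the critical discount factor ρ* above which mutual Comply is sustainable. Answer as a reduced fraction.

5/9

For Jutland: deviation gain 38−23 = 15, per-period punishment loss 23−11 = 12. IC gives ρ ≥ 15/27 = 5/9.
For Belmar: gain 3, loss 5 per period, so ρ ≥ 3/8.
The tighter constraint is Jutland's, so cooperation needs ρ ≥ 5/9.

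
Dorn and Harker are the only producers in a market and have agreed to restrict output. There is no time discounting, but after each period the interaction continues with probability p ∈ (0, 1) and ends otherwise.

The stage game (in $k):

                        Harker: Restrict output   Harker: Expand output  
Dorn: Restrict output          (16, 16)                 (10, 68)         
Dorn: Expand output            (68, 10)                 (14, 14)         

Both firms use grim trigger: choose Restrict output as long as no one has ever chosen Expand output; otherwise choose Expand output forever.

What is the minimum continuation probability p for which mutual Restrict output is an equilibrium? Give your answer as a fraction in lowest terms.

26/27

With no time discounting, the continuation probability p plays the role of the discount factor.
Grim-trigger IC: 16/(1−p) ≥ 68 + 14p/(1−p) ⇒ p ≥ (68−16)/(68−14) = 26/27.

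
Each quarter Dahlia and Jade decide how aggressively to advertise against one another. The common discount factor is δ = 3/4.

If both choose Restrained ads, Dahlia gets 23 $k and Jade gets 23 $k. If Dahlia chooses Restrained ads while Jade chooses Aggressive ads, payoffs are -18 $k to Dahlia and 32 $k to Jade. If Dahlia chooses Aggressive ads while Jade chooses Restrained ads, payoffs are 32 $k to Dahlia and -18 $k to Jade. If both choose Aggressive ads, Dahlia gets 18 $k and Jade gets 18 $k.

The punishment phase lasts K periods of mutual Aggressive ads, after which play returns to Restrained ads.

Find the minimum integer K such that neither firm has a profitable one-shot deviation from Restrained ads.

4

No profitable deviation requires (23−18)(δ+…+δ^K) ≥ 32−23, i.e. δ+…+δ^K ≥ 9/5 ≈ 1.8000.
With δ = 3/4, the partial sums are K=1: 0.7500, K=2: 1.3125, K=3: 1.7344, K=4: 2.0508.
K = 4 is the first length at which the sum reaches 1.8000.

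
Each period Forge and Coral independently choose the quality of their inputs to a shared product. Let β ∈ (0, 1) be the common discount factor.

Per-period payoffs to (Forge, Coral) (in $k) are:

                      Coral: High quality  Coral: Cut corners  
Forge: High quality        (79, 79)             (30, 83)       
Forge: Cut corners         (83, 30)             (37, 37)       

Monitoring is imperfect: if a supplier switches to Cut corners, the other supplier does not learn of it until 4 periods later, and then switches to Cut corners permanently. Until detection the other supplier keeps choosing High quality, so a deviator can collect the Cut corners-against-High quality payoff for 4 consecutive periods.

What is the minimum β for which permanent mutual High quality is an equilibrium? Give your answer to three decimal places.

The best deviation is to choose Cut corners for all 4 undetected periods, earning 83 each, then 37 forever once detected.
Deviation value: 83(1−β^4)/(1−β) + 37β^4/(1−β); cooperation value: 79/(1−β).
IC: 79 ≥ 83(1−β^4) + 37β^4 = 83 − 46β^4.
So β^4 ≥ 4/46 = 2/23, giving β ≥ (2/23)^(1/4) ≈ 0.543.

0.543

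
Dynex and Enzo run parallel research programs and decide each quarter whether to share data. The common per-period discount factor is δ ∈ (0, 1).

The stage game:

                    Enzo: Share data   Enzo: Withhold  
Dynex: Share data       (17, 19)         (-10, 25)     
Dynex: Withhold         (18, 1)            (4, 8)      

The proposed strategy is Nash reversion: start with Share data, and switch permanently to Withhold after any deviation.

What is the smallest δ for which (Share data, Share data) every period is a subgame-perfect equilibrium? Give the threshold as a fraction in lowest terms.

Dynex's threshold: (18−17)/(18−4) = 1/14.
Enzo's threshold: (25−19)/(25−8) = 6/17.
1/14 < 6/17, so Enzo binds and δ* = 6/17.

6/17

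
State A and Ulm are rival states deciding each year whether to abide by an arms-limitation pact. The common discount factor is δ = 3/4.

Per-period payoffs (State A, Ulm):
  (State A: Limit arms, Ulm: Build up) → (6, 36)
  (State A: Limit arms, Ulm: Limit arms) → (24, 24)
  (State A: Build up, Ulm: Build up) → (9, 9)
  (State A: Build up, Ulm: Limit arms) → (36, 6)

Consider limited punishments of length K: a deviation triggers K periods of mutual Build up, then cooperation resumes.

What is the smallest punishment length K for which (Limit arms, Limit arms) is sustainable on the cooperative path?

2

No profitable deviation requires (24−9)(δ+…+δ^K) ≥ 36−24, i.e. δ+…+δ^K ≥ 4/5 ≈ 0.8000.
With δ = 3/4, the partial sums are K=1: 0.7500, K=2: 1.3125.
K = 2 is the first length at which the sum reaches 0.8000.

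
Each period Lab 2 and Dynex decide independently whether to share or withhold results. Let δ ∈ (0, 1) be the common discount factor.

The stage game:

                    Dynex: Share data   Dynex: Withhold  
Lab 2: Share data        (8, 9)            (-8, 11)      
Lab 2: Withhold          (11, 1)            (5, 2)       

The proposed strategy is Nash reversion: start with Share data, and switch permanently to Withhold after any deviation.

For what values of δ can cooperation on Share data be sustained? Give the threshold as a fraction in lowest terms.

1/2

For Lab 2: deviation gain 11−8 = 3, per-period punishment loss 8−5 = 3. IC gives δ ≥ 3/6 = 1/2.
For Dynex: gain 2, loss 7 per period, so δ ≥ 2/9.
The tighter constraint is Lab 2's, so cooperation needs δ ≥ 1/2.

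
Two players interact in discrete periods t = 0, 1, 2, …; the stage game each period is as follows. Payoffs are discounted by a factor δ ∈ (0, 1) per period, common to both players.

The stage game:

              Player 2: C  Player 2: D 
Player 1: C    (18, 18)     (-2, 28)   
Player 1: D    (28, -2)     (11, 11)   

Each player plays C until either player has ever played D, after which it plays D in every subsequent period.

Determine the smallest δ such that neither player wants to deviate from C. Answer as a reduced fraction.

One-period gain from deviating is 28 − 18 = 10. The loss is 18 − 11 = 7 in every subsequent period, with present value 7·δ/(1−δ).
Deviation is unprofitable when 7·δ/(1−δ) ≥ 10, i.e. δ/(1−δ) ≥ 10/7.
Equivalently δ ≥ 10/(10+7) = 10/17.

10/17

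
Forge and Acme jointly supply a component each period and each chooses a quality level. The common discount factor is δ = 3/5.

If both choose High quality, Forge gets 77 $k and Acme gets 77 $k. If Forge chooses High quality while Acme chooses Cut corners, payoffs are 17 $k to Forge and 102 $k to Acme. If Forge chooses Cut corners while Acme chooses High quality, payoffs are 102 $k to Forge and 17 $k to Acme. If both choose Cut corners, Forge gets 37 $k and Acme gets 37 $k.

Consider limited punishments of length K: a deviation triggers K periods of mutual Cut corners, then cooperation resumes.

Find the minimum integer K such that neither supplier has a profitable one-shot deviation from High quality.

2

IC: δ(1−δ^K)/(1−δ) ≥ (102−77)/(77−37) = 5/8.
With δ = 3/5: need 1 − δ^K ≥ 5/8·(1−3/5)/(3/5), i.e. δ^K ≤ 0.5833.
Since (3/5)^1 = 0.6000 and (3/5)^2 = 0.3600, the smallest such K is 2.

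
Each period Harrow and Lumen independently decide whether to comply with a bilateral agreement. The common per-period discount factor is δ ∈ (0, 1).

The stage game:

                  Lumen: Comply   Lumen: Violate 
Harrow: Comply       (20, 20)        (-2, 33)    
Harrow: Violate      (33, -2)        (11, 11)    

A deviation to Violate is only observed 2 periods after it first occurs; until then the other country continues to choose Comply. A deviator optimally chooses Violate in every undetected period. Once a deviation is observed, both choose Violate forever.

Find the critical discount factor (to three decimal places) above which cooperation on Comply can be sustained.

0.769

Deviating for the 2 undetected periods gains 33−20 = 13 per period over cooperation, then loses 20−11 = 9 per period forever once punishment starts.
Gain: 13(1 + δ + … + δ^1); loss: 9·δ^2/(1−δ).
No profitable deviation ⇔ 13(1−δ^2) ≤ 9·δ^2, i.e. δ^2 ≥ 13/(13+9) = 13/22.
Hence δ ≥ (13/22)^(1/2) ≈ 0.769.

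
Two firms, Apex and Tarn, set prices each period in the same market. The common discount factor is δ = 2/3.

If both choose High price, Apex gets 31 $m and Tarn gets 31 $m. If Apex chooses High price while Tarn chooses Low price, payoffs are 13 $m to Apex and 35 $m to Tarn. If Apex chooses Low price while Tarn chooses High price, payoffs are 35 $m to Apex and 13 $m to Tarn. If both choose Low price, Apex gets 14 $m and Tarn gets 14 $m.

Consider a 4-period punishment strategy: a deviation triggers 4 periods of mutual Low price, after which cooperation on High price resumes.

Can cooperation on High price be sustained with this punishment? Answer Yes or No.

Comparing payoff streams over the 5 periods until play realigns: cooperate → 31(1+δ+…+δ^4); deviate → 35 + 14(δ+…+δ^4).
Cooperation is sustained iff (31−14)(δ+…+δ^4) ≥ 35−31.
δ+…+δ^4 = 2/3·(1−(2/3)^4)/(1−2/3) = 1.6049, and (35−31)/(31−14) = 0.2353.
1.6049 ≥ 0.2353, so cooperation is sustainable.

Yes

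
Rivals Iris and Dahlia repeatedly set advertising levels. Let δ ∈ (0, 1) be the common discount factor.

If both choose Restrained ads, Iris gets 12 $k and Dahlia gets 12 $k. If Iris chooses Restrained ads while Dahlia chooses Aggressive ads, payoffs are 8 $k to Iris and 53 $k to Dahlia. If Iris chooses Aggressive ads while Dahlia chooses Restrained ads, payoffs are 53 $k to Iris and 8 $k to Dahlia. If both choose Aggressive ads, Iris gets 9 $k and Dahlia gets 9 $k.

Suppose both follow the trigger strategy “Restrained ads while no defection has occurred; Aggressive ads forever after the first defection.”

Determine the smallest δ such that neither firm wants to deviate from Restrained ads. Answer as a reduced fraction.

41/44

12/(1−δ) ≥ 53 + 9δ/(1−δ)
12 ≥ 53 − 44δ
δ ≥ 41/44.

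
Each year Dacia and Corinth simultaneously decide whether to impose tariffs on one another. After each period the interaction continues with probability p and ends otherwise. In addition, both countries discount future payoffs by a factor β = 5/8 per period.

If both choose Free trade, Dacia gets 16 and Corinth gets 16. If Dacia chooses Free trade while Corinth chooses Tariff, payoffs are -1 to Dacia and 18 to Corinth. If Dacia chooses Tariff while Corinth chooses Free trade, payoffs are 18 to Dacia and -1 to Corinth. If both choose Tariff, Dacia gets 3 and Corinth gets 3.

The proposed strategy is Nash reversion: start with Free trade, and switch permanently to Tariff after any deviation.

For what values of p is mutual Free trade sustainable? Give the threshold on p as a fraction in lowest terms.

16/75

Expected continuation weight on next period's payoff is β·p = 5/8·p, which plays the role of the discount factor.
Cooperation requires 5/8·p ≥ (18−16)/(18−3) = 2/15, hence p ≥ 16/75.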